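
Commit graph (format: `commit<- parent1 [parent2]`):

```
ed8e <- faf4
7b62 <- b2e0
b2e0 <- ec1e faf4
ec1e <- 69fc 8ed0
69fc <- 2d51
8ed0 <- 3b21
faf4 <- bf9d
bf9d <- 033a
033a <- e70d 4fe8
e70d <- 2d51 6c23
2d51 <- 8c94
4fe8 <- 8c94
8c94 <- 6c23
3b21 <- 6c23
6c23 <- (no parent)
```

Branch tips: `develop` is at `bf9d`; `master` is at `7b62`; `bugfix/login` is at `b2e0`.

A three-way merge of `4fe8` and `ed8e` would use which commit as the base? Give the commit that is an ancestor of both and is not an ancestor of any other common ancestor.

4fe8

Ancestors of 4fe8: {4fe8, 6c23, 8c94}.
Ancestors of ed8e: {033a, 2d51, 4fe8, 6c23, 8c94, bf9d, e70d, ed8e, faf4}.
Common ancestors: {4fe8, 6c23, 8c94}.
Among these, 4fe8 is not an ancestor of any other common ancestor — it is the merge base.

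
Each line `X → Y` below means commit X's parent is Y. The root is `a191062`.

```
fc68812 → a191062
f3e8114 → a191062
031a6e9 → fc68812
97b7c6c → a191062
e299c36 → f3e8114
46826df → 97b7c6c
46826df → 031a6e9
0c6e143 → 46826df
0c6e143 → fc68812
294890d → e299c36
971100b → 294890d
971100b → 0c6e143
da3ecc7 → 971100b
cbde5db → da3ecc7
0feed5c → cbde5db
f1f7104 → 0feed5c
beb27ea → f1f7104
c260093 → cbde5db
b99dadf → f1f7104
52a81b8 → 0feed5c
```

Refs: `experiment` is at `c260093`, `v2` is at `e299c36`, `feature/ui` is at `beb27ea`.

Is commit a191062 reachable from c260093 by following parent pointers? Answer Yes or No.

Yes

Ancestors of c260093 (commits reachable by following parents): {031a6e9, 0c6e143, 294890d, 46826df, 971100b, 97b7c6c, a191062, c260093, cbde5db, da3ecc7, e299c36, f3e8114, fc68812}.
a191062 is in that set, so it is an ancestor of c260093.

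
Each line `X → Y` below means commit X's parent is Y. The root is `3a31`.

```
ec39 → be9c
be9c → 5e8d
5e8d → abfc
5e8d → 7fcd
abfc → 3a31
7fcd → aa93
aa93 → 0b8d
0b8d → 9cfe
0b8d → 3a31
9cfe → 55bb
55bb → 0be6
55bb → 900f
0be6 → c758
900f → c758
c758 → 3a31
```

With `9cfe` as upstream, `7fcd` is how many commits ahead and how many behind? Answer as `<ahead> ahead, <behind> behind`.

Reachable from 7fcd: {0b8d, 0be6, 3a31, 55bb, 7fcd, 900f, 9cfe, aa93, c758}.
Reachable from 9cfe: {0be6, 3a31, 55bb, 900f, 9cfe, c758}.
Only in 7fcd's history (ahead): {0b8d, 7fcd, aa93} — 3.
Only in 9cfe's history (behind): {} — 0.

3 ahead, 0 behind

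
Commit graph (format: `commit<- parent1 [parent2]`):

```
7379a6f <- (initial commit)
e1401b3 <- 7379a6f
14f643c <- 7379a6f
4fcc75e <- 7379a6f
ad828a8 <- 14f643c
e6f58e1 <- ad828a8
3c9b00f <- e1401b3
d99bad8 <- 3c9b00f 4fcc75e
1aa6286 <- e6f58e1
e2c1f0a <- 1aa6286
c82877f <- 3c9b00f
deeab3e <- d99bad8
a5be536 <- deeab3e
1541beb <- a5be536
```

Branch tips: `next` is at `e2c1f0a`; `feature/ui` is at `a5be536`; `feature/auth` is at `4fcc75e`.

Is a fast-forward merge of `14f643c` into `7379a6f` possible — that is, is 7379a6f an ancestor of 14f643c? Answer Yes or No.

A fast-forward from 7379a6f to 14f643c is possible iff 7379a6f is an ancestor of 14f643c.
Ancestors of 14f643c: {14f643c, 7379a6f}.
7379a6f is among them, so fast-forward is possible.

Yes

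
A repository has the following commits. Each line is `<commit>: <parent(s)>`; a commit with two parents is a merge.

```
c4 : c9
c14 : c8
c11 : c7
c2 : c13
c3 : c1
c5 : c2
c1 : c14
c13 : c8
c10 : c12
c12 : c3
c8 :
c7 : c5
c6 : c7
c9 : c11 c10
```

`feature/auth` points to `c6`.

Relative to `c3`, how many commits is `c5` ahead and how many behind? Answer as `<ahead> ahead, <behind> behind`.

Reachable from c5: {c13, c2, c5, c8}.
Reachable from c3: {c1, c14, c3, c8}.
Only in c5's history (ahead): {c13, c2, c5} — 3.
Only in c3's history (behind): {c1, c14, c3} — 3.

3 ahead, 3 behind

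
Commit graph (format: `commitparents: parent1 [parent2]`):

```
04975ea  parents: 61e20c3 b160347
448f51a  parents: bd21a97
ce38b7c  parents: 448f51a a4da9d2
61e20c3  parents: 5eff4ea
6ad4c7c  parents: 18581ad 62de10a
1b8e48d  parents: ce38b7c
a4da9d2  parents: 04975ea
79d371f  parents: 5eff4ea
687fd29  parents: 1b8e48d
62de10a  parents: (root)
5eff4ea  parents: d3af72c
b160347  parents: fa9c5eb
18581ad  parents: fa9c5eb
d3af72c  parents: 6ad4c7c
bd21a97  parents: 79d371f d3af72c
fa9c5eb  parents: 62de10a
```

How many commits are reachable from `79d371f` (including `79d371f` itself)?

7

Walking parent pointers from 79d371f: reachable set = {18581ad, 5eff4ea, 62de10a, 6ad4c7c, 79d371f, d3af72c, fa9c5eb}.
That is 7 commits.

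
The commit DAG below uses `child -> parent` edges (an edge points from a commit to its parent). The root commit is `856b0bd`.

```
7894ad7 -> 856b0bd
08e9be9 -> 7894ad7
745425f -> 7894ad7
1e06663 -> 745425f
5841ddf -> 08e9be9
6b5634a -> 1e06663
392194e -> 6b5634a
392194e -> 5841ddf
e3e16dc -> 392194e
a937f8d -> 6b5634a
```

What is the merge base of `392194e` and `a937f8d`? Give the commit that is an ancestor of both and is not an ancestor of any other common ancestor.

6b5634a

Ancestors of 392194e: {08e9be9, 1e06663, 392194e, 5841ddf, 6b5634a, 745425f, 7894ad7, 856b0bd}.
Ancestors of a937f8d: {1e06663, 6b5634a, 745425f, 7894ad7, 856b0bd, a937f8d}.
Common ancestors: {1e06663, 6b5634a, 745425f, 7894ad7, 856b0bd}.
Among these, 6b5634a is not an ancestor of any other common ancestor — it is the merge base.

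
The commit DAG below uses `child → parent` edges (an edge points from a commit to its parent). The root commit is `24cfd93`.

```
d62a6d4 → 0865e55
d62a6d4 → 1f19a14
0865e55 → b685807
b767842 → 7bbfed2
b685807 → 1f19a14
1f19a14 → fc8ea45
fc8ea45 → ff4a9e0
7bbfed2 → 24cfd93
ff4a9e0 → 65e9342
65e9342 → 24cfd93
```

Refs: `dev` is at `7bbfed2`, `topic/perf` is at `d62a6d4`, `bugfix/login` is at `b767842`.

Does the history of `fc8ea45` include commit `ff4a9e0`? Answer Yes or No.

Yes

Ancestors of fc8ea45 (commits reachable by following parents): {24cfd93, 65e9342, fc8ea45, ff4a9e0}.
ff4a9e0 is in that set, so it is an ancestor of fc8ea45.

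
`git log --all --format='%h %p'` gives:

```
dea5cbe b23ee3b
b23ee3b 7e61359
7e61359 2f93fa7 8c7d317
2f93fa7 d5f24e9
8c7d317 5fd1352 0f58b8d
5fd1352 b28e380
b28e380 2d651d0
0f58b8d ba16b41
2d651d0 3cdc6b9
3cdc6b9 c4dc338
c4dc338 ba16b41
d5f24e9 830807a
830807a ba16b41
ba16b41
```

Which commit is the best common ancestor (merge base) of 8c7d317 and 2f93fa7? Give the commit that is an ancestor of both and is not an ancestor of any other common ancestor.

ba16b41

Ancestors of 8c7d317: {0f58b8d, 2d651d0, 3cdc6b9, 5fd1352, 8c7d317, b28e380, ba16b41, c4dc338}.
Ancestors of 2f93fa7: {2f93fa7, 830807a, ba16b41, d5f24e9}.
Common ancestors: {ba16b41}.
The only common ancestor is ba16b41, so it is the merge base.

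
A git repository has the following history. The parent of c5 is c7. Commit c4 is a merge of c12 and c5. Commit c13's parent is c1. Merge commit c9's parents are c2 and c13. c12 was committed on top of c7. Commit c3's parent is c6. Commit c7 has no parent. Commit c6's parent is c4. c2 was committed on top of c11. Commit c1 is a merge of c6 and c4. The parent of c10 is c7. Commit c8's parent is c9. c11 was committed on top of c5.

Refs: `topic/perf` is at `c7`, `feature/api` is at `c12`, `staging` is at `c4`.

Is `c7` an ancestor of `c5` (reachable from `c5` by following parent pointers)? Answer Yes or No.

Ancestors of c5 (commits reachable by following parents): {c5, c7}.
c7 is in that set, so it is an ancestor of c5.

Yes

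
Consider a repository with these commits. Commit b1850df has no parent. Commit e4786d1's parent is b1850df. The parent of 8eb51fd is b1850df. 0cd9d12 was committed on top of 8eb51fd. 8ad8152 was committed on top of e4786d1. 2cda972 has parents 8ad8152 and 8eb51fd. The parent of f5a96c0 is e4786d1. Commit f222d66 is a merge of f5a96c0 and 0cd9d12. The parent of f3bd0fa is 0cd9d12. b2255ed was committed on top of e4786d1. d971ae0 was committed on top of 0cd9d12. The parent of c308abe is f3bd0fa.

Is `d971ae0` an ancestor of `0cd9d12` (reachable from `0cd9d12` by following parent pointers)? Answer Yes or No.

No

Ancestors of 0cd9d12: {0cd9d12, 8eb51fd, b1850df}.
d971ae0 is not in that set, so it is not an ancestor of 0cd9d12.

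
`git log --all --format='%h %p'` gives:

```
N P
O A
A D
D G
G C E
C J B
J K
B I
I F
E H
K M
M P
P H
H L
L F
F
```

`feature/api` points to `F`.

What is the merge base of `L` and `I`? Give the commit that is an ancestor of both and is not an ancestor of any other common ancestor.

F

Ancestors of L: {F, L}.
Ancestors of I: {F, I}.
Common ancestors: {F}.
The only common ancestor is F, so it is the merge base.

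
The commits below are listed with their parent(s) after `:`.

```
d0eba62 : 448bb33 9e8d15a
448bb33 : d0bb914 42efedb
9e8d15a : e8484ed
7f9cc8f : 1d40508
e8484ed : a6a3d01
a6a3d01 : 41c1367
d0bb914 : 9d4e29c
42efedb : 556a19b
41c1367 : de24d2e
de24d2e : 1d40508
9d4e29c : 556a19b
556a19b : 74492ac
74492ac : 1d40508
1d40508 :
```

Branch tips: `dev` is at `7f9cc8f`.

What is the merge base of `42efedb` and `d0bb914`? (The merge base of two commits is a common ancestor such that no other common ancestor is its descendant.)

556a19b

Ancestors of 42efedb: {1d40508, 42efedb, 556a19b, 74492ac}.
Ancestors of d0bb914: {1d40508, 556a19b, 74492ac, 9d4e29c, d0bb914}.
Common ancestors: {1d40508, 556a19b, 74492ac}.
Among these, 556a19b is not an ancestor of any other common ancestor — it is the merge base.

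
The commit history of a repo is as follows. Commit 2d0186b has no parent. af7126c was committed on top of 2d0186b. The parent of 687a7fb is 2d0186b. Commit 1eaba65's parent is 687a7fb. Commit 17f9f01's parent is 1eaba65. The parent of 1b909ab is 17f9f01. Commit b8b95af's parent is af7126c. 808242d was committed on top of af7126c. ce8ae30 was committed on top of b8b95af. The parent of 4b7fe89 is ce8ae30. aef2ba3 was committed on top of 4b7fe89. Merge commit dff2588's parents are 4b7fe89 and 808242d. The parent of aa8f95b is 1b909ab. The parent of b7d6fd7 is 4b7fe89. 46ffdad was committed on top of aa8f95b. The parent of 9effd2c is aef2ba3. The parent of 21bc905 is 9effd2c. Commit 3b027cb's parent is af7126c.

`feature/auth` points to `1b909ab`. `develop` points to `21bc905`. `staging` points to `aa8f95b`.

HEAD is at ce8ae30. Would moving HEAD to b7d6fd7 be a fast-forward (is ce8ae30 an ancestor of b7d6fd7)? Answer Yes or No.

Yes

A fast-forward from ce8ae30 to b7d6fd7 is possible iff ce8ae30 is an ancestor of b7d6fd7.
Ancestors of b7d6fd7: {2d0186b, 4b7fe89, af7126c, b7d6fd7, b8b95af, ce8ae30}.
ce8ae30 is among them, so fast-forward is possible.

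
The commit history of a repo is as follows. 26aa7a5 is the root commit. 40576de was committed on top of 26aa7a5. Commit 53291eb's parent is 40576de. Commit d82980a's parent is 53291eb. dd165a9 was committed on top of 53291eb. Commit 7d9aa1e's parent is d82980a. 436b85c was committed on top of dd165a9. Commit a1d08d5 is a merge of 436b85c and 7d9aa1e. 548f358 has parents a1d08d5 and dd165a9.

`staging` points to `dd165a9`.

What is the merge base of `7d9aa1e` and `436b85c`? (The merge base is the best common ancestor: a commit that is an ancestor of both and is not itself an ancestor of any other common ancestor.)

Ancestors of 7d9aa1e: {26aa7a5, 40576de, 53291eb, 7d9aa1e, d82980a}.
Ancestors of 436b85c: {26aa7a5, 40576de, 436b85c, 53291eb, dd165a9}.
Common ancestors: {26aa7a5, 40576de, 53291eb}.
Among these, 53291eb is not an ancestor of any other common ancestor — it is the merge base.

53291eb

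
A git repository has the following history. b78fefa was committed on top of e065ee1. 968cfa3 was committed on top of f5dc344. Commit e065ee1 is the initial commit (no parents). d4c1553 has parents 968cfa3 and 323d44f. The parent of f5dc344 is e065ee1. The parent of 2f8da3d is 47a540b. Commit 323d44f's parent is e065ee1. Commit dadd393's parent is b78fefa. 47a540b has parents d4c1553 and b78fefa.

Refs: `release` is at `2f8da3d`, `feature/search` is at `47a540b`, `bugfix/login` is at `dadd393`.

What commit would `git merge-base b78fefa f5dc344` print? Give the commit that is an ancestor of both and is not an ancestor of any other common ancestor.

e065ee1

Ancestors of b78fefa: {b78fefa, e065ee1}.
Ancestors of f5dc344: {e065ee1, f5dc344}.
Common ancestors: {e065ee1}.
The only common ancestor is e065ee1, so it is the merge base.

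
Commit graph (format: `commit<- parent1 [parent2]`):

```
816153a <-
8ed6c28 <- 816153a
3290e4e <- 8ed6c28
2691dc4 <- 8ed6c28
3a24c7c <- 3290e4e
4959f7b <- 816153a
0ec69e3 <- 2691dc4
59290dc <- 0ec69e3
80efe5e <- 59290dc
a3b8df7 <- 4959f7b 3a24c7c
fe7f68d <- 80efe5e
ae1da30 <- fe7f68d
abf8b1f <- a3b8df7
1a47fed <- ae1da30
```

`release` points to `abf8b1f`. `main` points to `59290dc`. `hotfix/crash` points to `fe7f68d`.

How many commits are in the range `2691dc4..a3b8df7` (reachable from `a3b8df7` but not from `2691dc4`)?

4

Reachable from a3b8df7: {3290e4e, 3a24c7c, 4959f7b, 816153a, 8ed6c28, a3b8df7}.
Reachable from 2691dc4: {2691dc4, 816153a, 8ed6c28}.
In a3b8df7's history but not 2691dc4's: {3290e4e, 3a24c7c, 4959f7b, a3b8df7} — 4 commits.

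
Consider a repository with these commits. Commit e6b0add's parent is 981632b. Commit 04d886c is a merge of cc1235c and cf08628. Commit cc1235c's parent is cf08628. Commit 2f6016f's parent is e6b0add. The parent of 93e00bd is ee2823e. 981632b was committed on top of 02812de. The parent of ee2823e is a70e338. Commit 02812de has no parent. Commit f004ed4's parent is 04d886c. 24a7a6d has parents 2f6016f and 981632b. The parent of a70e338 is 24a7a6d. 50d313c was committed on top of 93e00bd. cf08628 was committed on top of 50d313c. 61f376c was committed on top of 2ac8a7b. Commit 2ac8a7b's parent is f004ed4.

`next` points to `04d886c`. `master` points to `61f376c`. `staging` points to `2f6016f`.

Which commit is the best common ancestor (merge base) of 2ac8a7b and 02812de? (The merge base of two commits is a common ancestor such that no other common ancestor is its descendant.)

Ancestors of 2ac8a7b: {02812de, 04d886c, 24a7a6d, 2ac8a7b, 2f6016f, 50d313c, 93e00bd, 981632b, a70e338, cc1235c, cf08628, e6b0add, ee2823e, f004ed4}.
Ancestors of 02812de: {02812de}.
Common ancestors: {02812de}.
The only common ancestor is 02812de, so it is the merge base.

02812de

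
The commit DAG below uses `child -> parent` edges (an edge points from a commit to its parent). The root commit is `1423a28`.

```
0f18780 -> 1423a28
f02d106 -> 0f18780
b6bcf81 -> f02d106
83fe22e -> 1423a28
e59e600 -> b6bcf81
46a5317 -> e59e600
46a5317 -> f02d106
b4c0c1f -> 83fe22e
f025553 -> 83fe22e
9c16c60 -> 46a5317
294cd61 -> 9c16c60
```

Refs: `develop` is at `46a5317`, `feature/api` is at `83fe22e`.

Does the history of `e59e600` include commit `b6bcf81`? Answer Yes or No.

Ancestors of e59e600 (commits reachable by following parents): {0f18780, 1423a28, b6bcf81, e59e600, f02d106}.
b6bcf81 is in that set, so it is an ancestor of e59e600.

Yes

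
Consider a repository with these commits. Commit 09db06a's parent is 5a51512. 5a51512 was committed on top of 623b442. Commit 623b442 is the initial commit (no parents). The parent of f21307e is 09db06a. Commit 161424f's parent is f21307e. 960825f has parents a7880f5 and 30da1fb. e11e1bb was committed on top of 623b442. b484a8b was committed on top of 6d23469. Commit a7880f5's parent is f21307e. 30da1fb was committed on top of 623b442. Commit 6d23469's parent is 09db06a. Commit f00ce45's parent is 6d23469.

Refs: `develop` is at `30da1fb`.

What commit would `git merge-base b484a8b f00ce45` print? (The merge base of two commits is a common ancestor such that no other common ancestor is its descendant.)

6d23469

Ancestors of b484a8b: {09db06a, 5a51512, 623b442, 6d23469, b484a8b}.
Ancestors of f00ce45: {09db06a, 5a51512, 623b442, 6d23469, f00ce45}.
Common ancestors: {09db06a, 5a51512, 623b442, 6d23469}.
Among these, 6d23469 is not an ancestor of any other common ancestor — it is the merge base.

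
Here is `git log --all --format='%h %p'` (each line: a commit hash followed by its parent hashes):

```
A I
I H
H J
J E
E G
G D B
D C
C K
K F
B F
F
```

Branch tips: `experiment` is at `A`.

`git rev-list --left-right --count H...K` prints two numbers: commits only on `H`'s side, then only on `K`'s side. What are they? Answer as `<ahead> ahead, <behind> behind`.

Reachable from H: {B, C, D, E, F, G, H, J, K}.
Reachable from K: {F, K}.
Only in H's history (ahead): {B, C, D, E, G, H, J} — 7.
Only in K's history (behind): {} — 0.

7 ahead, 0 behind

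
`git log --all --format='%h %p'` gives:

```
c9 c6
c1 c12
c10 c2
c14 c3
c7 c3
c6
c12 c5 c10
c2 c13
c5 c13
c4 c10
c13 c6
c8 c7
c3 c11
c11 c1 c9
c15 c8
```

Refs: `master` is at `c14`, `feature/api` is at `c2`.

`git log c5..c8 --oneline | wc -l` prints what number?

9

Reachable from c8: {c1, c10, c11, c12, c13, c2, c3, c5, c6, c7, c8, c9}.
Reachable from c5: {c13, c5, c6}.
In c8's history but not c5's: {c1, c10, c11, c12, c2, c3, c7, c8, c9} — 9 commits.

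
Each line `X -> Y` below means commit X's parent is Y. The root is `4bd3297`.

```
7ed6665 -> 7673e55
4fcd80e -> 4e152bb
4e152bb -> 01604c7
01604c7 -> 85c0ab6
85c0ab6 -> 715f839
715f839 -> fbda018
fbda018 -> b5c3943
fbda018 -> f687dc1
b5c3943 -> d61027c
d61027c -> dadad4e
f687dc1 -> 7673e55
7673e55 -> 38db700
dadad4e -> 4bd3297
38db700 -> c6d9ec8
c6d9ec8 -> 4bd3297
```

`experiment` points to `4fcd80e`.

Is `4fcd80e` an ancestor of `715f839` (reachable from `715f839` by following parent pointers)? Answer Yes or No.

No

Ancestors of 715f839: {38db700, 4bd3297, 715f839, 7673e55, b5c3943, c6d9ec8, d61027c, dadad4e, f687dc1, fbda018}.
4fcd80e is not in that set, so it is not an ancestor of 715f839.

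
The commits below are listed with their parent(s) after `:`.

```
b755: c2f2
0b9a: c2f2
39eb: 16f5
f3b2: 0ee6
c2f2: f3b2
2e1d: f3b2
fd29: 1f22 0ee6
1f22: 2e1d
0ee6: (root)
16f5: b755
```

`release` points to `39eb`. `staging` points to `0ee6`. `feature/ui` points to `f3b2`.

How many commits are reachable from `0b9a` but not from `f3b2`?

2

Reachable from 0b9a: {0b9a, 0ee6, c2f2, f3b2}.
Reachable from f3b2: {0ee6, f3b2}.
In 0b9a's history but not f3b2's: {0b9a, c2f2} — 2 commits.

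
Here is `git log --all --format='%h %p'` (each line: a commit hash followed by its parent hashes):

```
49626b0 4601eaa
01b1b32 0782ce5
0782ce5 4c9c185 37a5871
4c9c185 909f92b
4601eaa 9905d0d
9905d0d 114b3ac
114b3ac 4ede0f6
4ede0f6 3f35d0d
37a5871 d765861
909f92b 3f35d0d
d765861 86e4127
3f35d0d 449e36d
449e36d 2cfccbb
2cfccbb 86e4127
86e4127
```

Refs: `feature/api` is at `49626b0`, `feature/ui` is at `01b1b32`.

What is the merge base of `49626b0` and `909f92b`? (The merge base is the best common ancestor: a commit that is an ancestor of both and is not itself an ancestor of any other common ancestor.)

3f35d0d

Ancestors of 49626b0: {114b3ac, 2cfccbb, 3f35d0d, 449e36d, 4601eaa, 49626b0, 4ede0f6, 86e4127, 9905d0d}.
Ancestors of 909f92b: {2cfccbb, 3f35d0d, 449e36d, 86e4127, 909f92b}.
Common ancestors: {2cfccbb, 3f35d0d, 449e36d, 86e4127}.
Among these, 3f35d0d is not an ancestor of any other common ancestor — it is the merge base.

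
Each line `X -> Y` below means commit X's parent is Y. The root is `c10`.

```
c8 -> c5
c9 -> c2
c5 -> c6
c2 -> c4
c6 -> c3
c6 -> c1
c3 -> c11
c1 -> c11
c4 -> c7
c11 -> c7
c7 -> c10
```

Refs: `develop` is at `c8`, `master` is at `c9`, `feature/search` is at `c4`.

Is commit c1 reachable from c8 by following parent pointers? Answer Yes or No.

Ancestors of c8 (commits reachable by following parents): {c1, c10, c11, c3, c5, c6, c7, c8}.
c1 is in that set, so it is an ancestor of c8.

Yes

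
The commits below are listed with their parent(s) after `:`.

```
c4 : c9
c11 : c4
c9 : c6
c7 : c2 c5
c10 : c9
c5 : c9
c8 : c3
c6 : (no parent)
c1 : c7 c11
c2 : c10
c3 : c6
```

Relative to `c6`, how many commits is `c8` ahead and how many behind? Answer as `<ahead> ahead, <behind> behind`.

Reachable from c8: {c3, c6, c8}.
Reachable from c6: {c6}.
Only in c8's history (ahead): {c3, c8} — 2.
Only in c6's history (behind): {} — 0.

2 ahead, 0 behind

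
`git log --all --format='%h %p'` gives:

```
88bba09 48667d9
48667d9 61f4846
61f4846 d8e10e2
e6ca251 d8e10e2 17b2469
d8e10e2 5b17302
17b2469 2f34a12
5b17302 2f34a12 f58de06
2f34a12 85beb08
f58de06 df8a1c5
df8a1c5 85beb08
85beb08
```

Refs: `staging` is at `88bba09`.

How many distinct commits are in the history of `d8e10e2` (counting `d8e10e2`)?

6

Walking parent pointers from d8e10e2: reachable set = {2f34a12, 5b17302, 85beb08, d8e10e2, df8a1c5, f58de06}.
That is 6 commits.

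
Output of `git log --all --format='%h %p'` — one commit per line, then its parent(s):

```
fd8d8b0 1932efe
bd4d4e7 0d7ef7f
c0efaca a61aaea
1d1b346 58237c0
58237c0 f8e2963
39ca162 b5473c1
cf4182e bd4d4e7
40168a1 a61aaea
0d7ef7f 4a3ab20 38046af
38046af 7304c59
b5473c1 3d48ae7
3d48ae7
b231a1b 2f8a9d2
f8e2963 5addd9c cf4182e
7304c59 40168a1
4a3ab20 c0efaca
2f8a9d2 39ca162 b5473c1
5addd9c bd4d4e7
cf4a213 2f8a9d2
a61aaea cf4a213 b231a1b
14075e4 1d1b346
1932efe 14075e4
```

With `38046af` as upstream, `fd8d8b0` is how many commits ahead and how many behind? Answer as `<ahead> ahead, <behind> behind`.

12 ahead, 0 behind

Reachable from fd8d8b0: {0d7ef7f, 14075e4, 1932efe, 1d1b346, 2f8a9d2, 38046af, 39ca162, 3d48ae7, 40168a1, 4a3ab20, 58237c0, 5addd9c, 7304c59, a61aaea, b231a1b, b5473c1, bd4d4e7, c0efaca, cf4182e, cf4a213, f8e2963, fd8d8b0}.
Reachable from 38046af: {2f8a9d2, 38046af, 39ca162, 3d48ae7, 40168a1, 7304c59, a61aaea, b231a1b, b5473c1, cf4a213}.
Only in fd8d8b0's history (ahead): {0d7ef7f, 14075e4, 1932efe, 1d1b346, 4a3ab20, 58237c0, 5addd9c, bd4d4e7, c0efaca, cf4182e, f8e2963, fd8d8b0} — 12.
Only in 38046af's history (behind): {} — 0.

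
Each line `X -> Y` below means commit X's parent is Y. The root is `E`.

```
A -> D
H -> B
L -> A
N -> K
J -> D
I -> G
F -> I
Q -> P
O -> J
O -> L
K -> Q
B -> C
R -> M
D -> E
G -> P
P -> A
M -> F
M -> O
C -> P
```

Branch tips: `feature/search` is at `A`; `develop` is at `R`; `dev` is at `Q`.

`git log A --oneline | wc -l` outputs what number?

3

Walking parent pointers from A: reachable set = {A, D, E}.
That is 3 commits.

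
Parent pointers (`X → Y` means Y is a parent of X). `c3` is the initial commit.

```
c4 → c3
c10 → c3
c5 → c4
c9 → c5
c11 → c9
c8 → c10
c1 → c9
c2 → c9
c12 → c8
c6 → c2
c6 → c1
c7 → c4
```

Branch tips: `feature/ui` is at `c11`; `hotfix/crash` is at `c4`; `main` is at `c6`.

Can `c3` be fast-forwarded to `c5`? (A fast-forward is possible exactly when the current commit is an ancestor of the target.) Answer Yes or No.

A fast-forward from c3 to c5 is possible iff c3 is an ancestor of c5.
Ancestors of c5: {c3, c4, c5}.
c3 is among them, so fast-forward is possible.

Yes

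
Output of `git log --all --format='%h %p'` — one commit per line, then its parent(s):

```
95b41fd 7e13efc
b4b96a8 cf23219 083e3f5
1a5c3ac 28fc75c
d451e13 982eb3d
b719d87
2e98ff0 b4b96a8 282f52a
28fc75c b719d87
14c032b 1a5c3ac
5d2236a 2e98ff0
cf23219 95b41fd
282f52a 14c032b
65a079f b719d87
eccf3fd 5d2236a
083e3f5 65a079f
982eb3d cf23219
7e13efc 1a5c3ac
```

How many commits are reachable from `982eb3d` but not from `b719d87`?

Reachable from 982eb3d: {1a5c3ac, 28fc75c, 7e13efc, 95b41fd, 982eb3d, b719d87, cf23219}.
Reachable from b719d87: {b719d87}.
In 982eb3d's history but not b719d87's: {1a5c3ac, 28fc75c, 7e13efc, 95b41fd, 982eb3d, cf23219} — 6 commits.

6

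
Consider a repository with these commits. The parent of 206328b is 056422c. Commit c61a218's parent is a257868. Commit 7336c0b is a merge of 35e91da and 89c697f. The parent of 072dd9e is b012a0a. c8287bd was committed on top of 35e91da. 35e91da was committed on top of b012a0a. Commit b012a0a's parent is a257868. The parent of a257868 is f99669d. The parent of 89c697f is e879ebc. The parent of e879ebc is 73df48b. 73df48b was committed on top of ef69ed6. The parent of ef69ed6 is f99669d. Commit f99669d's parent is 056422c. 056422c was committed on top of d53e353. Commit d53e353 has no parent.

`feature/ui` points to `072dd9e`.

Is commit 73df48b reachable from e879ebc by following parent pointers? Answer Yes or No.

Yes

Ancestors of e879ebc (commits reachable by following parents): {056422c, 73df48b, d53e353, e879ebc, ef69ed6, f99669d}.
73df48b is in that set, so it is an ancestor of e879ebc.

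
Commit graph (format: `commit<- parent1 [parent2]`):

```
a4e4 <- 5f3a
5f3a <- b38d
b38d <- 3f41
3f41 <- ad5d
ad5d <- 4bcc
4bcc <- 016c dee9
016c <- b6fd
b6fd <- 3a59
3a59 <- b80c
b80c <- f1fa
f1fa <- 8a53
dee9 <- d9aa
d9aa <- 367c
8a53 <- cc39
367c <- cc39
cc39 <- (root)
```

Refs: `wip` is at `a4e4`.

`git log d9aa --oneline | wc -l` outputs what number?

Walking parent pointers from d9aa: reachable set = {367c, cc39, d9aa}.
That is 3 commits.

3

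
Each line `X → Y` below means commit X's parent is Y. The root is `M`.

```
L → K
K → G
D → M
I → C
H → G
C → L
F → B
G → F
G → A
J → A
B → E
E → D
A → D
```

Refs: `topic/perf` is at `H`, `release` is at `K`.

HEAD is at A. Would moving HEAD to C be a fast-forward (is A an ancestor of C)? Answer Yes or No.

Yes

A fast-forward from A to C is possible iff A is an ancestor of C.
Ancestors of C: {A, B, C, D, E, F, G, K, L, M}.
A is among them, so fast-forward is possible.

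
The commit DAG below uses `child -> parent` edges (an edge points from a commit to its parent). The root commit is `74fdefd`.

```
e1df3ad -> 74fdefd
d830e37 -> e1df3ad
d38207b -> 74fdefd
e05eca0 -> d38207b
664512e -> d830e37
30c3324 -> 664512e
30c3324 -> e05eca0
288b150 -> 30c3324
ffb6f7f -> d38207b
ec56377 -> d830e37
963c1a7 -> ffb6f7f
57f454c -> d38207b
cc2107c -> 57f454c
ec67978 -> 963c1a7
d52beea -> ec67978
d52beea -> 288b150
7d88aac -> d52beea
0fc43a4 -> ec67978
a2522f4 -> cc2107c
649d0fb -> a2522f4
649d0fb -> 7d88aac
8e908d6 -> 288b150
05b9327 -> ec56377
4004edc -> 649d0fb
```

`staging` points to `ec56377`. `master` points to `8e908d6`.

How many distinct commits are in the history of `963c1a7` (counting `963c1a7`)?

4

Walking parent pointers from 963c1a7: reachable set = {74fdefd, 963c1a7, d38207b, ffb6f7f}.
That is 4 commits.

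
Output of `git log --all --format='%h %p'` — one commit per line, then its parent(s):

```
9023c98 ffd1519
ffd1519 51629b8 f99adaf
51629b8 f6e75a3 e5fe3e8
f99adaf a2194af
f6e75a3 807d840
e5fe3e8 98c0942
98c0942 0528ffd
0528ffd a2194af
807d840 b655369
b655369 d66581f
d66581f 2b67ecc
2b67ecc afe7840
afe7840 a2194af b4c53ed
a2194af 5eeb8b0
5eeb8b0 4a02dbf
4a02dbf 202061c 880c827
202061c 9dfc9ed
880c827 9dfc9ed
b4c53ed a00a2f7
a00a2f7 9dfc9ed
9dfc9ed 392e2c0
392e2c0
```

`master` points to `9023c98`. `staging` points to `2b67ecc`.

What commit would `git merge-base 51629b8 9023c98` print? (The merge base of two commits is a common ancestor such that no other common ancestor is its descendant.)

Ancestors of 51629b8: {0528ffd, 202061c, 2b67ecc, 392e2c0, 4a02dbf, 51629b8, 5eeb8b0, 807d840, 880c827, 98c0942, 9dfc9ed, a00a2f7, a2194af, afe7840, b4c53ed, b655369, d66581f, e5fe3e8, f6e75a3}.
Ancestors of 9023c98: {0528ffd, 202061c, 2b67ecc, 392e2c0, 4a02dbf, 51629b8, 5eeb8b0, 807d840, 880c827, 9023c98, 98c0942, 9dfc9ed, a00a2f7, a2194af, afe7840, b4c53ed, b655369, d66581f, e5fe3e8, f6e75a3, f99adaf, ffd1519}.
Common ancestors: {0528ffd, 202061c, 2b67ecc, 392e2c0, 4a02dbf, 51629b8, 5eeb8b0, 807d840, 880c827, 98c0942, 9dfc9ed, a00a2f7, a2194af, afe7840, b4c53ed, b655369, d66581f, e5fe3e8, f6e75a3}.
Among these, 51629b8 is not an ancestor of any other common ancestor — it is the merge base.

51629b8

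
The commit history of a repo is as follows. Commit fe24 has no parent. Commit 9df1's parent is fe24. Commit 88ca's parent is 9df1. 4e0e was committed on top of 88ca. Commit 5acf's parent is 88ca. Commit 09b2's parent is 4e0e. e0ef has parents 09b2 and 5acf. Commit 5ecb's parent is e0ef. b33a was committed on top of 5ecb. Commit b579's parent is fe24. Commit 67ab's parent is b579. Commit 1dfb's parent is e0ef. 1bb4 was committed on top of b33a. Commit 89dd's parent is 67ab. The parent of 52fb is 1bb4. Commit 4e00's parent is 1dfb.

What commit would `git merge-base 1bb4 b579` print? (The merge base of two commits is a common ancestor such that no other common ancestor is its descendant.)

fe24

Ancestors of 1bb4: {09b2, 1bb4, 4e0e, 5acf, 5ecb, 88ca, 9df1, b33a, e0ef, fe24}.
Ancestors of b579: {b579, fe24}.
Common ancestors: {fe24}.
The only common ancestor is fe24, so it is the merge base.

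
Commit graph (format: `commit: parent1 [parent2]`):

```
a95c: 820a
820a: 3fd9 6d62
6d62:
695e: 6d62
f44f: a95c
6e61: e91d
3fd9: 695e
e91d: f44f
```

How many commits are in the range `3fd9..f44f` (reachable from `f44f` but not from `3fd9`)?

3

Reachable from f44f: {3fd9, 695e, 6d62, 820a, a95c, f44f}.
Reachable from 3fd9: {3fd9, 695e, 6d62}.
In f44f's history but not 3fd9's: {820a, a95c, f44f} — 3 commits.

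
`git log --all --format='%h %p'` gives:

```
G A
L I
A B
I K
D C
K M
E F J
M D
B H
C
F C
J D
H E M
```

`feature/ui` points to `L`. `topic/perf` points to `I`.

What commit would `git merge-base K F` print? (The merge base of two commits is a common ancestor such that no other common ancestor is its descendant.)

C

Ancestors of K: {C, D, K, M}.
Ancestors of F: {C, F}.
Common ancestors: {C}.
The only common ancestor is C, so it is the merge base.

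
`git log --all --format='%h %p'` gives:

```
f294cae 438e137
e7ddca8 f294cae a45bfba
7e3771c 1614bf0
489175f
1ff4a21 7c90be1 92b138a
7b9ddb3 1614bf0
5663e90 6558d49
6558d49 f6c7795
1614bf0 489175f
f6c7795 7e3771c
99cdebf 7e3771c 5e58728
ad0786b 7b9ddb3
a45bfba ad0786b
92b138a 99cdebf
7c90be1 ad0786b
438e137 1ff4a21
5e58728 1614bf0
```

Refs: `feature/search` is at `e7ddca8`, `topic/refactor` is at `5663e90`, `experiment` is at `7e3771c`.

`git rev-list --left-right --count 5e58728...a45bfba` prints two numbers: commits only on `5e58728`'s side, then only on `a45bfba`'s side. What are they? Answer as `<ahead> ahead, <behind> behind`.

Reachable from 5e58728: {1614bf0, 489175f, 5e58728}.
Reachable from a45bfba: {1614bf0, 489175f, 7b9ddb3, a45bfba, ad0786b}.
Only in 5e58728's history (ahead): {5e58728} — 1.
Only in a45bfba's history (behind): {7b9ddb3, a45bfba, ad0786b} — 3.

1 ahead, 3 behind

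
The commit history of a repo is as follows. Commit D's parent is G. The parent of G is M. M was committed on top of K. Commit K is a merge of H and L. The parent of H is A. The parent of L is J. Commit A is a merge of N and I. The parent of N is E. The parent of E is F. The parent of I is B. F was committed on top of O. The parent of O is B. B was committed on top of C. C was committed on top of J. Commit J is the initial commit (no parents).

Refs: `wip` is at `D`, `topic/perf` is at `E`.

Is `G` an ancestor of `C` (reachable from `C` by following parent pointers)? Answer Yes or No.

No

Ancestors of C: {C, J}.
G is not in that set, so it is not an ancestor of C.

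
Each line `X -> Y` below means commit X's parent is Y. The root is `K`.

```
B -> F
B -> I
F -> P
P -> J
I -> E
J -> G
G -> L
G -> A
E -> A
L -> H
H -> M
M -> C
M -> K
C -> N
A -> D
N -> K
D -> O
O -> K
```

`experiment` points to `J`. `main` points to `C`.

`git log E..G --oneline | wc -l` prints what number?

6

Reachable from G: {A, C, D, G, H, K, L, M, N, O}.
Reachable from E: {A, D, E, K, O}.
In G's history but not E's: {C, G, H, L, M, N} — 6 commits.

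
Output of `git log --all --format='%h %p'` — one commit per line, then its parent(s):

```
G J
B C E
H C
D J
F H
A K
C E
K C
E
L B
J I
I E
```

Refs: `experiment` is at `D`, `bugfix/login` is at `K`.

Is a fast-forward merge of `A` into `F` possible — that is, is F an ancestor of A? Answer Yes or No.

No

A fast-forward from F to A is possible iff F is an ancestor of A.
Ancestors of A: {A, C, E, K}.
F is not among them, so fast-forward is not possible.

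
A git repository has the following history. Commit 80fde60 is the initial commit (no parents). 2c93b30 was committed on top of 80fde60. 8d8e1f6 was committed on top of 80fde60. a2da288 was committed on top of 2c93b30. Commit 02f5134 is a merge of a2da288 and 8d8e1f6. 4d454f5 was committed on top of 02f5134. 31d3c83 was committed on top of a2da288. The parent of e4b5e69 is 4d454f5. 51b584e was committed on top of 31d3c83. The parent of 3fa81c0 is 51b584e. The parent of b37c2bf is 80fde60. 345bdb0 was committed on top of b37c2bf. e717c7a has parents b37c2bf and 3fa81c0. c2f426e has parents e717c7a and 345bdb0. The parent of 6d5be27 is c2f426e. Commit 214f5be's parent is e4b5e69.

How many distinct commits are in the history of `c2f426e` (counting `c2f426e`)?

Walking parent pointers from c2f426e: reachable set = {2c93b30, 31d3c83, 345bdb0, 3fa81c0, 51b584e, 80fde60, a2da288, b37c2bf, c2f426e, e717c7a}.
That is 10 commits.

10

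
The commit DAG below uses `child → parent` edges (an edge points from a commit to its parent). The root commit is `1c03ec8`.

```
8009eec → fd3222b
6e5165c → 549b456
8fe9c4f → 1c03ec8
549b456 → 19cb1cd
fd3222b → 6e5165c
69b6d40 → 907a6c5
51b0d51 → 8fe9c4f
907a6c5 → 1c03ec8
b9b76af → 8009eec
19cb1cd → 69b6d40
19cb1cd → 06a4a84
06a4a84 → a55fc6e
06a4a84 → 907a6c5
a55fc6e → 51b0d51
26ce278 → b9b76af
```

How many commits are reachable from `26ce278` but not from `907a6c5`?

Reachable from 26ce278: {06a4a84, 19cb1cd, 1c03ec8, 26ce278, 51b0d51, 549b456, 69b6d40, 6e5165c, 8009eec, 8fe9c4f, 907a6c5, a55fc6e, b9b76af, fd3222b}.
Reachable from 907a6c5: {1c03ec8, 907a6c5}.
In 26ce278's history but not 907a6c5's: {06a4a84, 19cb1cd, 26ce278, 51b0d51, 549b456, 69b6d40, 6e5165c, 8009eec, 8fe9c4f, a55fc6e, b9b76af, fd3222b} — 12 commits.

12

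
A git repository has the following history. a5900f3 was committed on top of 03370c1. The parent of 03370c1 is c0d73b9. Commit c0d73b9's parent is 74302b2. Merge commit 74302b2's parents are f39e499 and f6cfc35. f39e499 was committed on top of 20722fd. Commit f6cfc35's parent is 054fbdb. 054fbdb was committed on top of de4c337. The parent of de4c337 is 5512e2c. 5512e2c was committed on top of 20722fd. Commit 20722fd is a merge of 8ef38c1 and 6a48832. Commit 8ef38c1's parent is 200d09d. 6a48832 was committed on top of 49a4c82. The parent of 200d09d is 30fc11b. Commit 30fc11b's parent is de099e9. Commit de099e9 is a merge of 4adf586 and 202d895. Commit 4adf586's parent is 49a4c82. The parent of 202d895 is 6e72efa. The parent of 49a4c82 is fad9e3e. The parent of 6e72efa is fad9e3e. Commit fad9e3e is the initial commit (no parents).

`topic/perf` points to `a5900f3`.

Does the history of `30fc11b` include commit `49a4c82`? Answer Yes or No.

Yes

Ancestors of 30fc11b (commits reachable by following parents): {202d895, 30fc11b, 49a4c82, 4adf586, 6e72efa, de099e9, fad9e3e}.
49a4c82 is in that set, so it is an ancestor of 30fc11b.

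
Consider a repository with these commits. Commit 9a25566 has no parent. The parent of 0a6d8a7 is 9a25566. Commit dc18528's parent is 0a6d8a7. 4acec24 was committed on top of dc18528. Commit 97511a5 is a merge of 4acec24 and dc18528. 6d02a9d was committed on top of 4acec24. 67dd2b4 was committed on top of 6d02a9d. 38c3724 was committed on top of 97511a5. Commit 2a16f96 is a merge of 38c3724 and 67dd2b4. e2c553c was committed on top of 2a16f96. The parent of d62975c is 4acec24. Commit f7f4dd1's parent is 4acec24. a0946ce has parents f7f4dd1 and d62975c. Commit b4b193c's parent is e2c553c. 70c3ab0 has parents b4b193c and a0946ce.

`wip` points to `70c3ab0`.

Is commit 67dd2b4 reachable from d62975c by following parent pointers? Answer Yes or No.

No

Ancestors of d62975c: {0a6d8a7, 4acec24, 9a25566, d62975c, dc18528}.
67dd2b4 is not in that set, so it is not an ancestor of d62975c.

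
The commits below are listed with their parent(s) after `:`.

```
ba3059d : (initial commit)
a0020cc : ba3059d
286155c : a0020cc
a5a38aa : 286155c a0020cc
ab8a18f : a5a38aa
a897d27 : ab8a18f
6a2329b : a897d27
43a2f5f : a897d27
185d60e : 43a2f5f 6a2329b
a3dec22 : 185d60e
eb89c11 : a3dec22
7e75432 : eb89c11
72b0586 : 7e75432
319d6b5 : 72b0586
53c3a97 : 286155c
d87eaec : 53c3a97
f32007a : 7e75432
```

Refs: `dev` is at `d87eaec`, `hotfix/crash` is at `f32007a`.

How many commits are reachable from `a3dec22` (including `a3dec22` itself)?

10

Walking parent pointers from a3dec22: reachable set = {185d60e, 286155c, 43a2f5f, 6a2329b, a0020cc, a3dec22, a5a38aa, a897d27, ab8a18f, ba3059d}.
That is 10 commits.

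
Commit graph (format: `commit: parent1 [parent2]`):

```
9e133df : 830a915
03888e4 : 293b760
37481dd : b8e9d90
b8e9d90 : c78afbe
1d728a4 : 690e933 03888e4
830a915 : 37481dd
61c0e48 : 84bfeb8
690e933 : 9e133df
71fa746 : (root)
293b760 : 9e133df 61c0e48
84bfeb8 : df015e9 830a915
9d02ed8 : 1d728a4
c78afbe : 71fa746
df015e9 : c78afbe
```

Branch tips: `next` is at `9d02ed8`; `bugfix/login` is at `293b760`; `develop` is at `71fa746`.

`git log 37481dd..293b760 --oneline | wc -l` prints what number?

6

Reachable from 293b760: {293b760, 37481dd, 61c0e48, 71fa746, 830a915, 84bfeb8, 9e133df, b8e9d90, c78afbe, df015e9}.
Reachable from 37481dd: {37481dd, 71fa746, b8e9d90, c78afbe}.
In 293b760's history but not 37481dd's: {293b760, 61c0e48, 830a915, 84bfeb8, 9e133df, df015e9} — 6 commits.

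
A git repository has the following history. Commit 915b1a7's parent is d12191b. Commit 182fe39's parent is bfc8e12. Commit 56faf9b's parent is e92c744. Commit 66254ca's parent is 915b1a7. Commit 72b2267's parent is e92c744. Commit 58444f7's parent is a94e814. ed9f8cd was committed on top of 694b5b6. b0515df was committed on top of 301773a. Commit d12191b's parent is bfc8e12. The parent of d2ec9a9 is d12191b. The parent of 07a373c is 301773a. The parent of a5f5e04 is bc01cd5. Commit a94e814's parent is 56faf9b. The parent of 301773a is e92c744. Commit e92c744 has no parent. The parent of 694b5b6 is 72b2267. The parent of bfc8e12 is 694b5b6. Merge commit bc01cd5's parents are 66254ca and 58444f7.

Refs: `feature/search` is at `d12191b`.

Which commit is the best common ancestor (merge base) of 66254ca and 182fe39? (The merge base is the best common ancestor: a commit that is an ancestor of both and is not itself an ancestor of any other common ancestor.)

Ancestors of 66254ca: {66254ca, 694b5b6, 72b2267, 915b1a7, bfc8e12, d12191b, e92c744}.
Ancestors of 182fe39: {182fe39, 694b5b6, 72b2267, bfc8e12, e92c744}.
Common ancestors: {694b5b6, 72b2267, bfc8e12, e92c744}.
Among these, bfc8e12 is not an ancestor of any other common ancestor — it is the merge base.

bfc8e12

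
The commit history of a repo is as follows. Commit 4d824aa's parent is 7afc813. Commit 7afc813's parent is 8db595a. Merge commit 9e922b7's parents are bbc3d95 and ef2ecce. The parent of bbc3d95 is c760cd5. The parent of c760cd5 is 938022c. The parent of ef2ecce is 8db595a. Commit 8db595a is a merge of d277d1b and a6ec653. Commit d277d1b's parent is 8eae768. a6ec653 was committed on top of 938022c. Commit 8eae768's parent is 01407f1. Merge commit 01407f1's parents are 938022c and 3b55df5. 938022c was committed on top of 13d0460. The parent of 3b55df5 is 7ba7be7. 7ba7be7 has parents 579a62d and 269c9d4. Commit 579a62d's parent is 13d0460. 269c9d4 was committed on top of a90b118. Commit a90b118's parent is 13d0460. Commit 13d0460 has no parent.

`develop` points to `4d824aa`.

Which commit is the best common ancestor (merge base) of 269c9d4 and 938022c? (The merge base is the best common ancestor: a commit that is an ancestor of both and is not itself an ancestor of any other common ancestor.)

13d0460

Ancestors of 269c9d4: {13d0460, 269c9d4, a90b118}.
Ancestors of 938022c: {13d0460, 938022c}.
Common ancestors: {13d0460}.
The only common ancestor is 13d0460, so it is the merge base.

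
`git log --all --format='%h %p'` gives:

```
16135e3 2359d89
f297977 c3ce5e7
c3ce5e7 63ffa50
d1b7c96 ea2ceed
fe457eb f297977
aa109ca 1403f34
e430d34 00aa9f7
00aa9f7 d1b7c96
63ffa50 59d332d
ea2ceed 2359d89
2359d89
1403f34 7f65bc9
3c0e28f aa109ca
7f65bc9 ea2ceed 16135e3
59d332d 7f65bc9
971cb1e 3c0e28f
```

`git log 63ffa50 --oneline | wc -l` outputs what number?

Walking parent pointers from 63ffa50: reachable set = {16135e3, 2359d89, 59d332d, 63ffa50, 7f65bc9, ea2ceed}.
That is 6 commits.

6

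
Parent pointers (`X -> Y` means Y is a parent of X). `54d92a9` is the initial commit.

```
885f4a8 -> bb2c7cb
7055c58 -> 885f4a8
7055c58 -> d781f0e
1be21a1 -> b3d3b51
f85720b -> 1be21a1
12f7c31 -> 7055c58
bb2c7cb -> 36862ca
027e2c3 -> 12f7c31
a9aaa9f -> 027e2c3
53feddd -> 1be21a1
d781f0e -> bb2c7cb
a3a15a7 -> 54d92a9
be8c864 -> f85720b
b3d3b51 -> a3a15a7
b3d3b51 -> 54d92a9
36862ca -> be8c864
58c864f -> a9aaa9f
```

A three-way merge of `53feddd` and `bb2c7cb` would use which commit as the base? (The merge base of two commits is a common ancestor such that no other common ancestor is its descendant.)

Ancestors of 53feddd: {1be21a1, 53feddd, 54d92a9, a3a15a7, b3d3b51}.
Ancestors of bb2c7cb: {1be21a1, 36862ca, 54d92a9, a3a15a7, b3d3b51, bb2c7cb, be8c864, f85720b}.
Common ancestors: {1be21a1, 54d92a9, a3a15a7, b3d3b51}.
Among these, 1be21a1 is not an ancestor of any other common ancestor — it is the merge base.

1be21a1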